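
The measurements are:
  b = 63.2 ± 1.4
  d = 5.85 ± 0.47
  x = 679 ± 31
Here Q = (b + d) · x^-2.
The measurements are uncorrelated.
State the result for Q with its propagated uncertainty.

Let u = b + d = 69.0. δu = √(δb² + δd²) = √(1.96 + 0.221) = 1.48, so δu/u = 0.0214.
Q is then a monomial in u, x:
δQ/Q = √((δu/u)² + (-2·δx/x)²) = √(0.000457 + 0.00834) = 0.0938
Q = 0.000150, so δQ = 0.0938 × 0.000150 = 1.4e-05.

(1.50 ± 0.140) × 10^-4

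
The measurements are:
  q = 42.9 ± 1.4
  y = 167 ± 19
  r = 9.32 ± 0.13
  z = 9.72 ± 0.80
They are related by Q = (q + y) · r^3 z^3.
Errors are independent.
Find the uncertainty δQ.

Let u = q + y = 210. δu = √(δq² + δy²) = √(1.96 + 361) = 19.1, so δu/u = 0.0908.
Q is then a monomial in u, r, z:
δQ/Q = √((δu/u)² + (3·δr/r)² + (3·δz/z)²) = √(0.00824 + 0.00175 + 0.0610) = 0.266
Q = 1.56e+08, so δQ = 0.266 × 1.56e+08 = 4.16e+07.

4.16e+07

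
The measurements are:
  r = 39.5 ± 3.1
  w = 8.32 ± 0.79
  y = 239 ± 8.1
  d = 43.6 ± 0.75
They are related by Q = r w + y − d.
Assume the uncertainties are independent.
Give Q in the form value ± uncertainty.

Let p = r·w = 329. δp/p = √((1·δr/r)² + (1·δw/w)²) = √(0.00616 + 0.00902) = 0.123, so δp = 40.5.
Q = p + y − d: δQ = √(δp² + δy² + δd²) = √(1640 + 65.6 + 0.562) = 41.3
Q = 524.

524 ± 41.3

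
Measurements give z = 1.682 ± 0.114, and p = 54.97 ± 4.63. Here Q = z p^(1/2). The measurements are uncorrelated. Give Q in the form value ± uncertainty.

Q is a product of powers, so relative uncertainties combine in quadrature:
  (1·δz/z)² = (1×0.0678)² = 0.00459;  (½·δp/p)² = (0.5×0.0842)² = 0.00177
δQ/Q = √(0.00637) = 0.0798
Q = 12.47, so δQ = 0.0798 × 12.47 = 0.995.

12.47 ± 0.995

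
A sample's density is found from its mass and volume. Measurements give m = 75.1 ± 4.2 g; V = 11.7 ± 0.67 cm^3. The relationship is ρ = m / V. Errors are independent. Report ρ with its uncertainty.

6.42 ± 0.514 g/cm^3

Since ρ is a product/quotient, work with relative uncertainties:
  (1·δm/m)² = (1×0.0559)² = 0.00313;  (-1·δV/V)² = (-1×0.0573)² = 0.00328
δρ/ρ = √(0.00641) = 0.0800
ρ = 6.42 g/cm^3, so δρ = 0.0800 × 6.42 = 0.514 g/cm^3.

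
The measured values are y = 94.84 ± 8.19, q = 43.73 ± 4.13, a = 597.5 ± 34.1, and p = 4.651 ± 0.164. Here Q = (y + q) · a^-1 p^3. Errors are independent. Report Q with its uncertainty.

23.33 ± 3.20

Let u = y + q = 138.6. δu = √(δy² + δq²) = √(67.1 + 17.1) = 9.17, so δu/u = 0.0662.
Q is then a monomial in u, a, p:
δQ/Q = √((δu/u)² + (-1·δa/a)² + (3·δp/p)²) = √(0.00438 + 0.00326 + 0.0112) = 0.137
Q = 23.33, so δQ = 0.137 × 23.33 = 3.20.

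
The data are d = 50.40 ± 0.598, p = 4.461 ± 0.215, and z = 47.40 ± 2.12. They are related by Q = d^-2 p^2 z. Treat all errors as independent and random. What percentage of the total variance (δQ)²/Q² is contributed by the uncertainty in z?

(δQ/Q)² = (-2·δd/d)² + (2·δp/p)² + (1·δz/z)²
  d term: (-2×0.0119)² = 0.000563
  p term: (2×0.0482)² = 0.00929
  z term: (1×0.0447)² = 0.00200
Total = 0.0119. Share from z = 0.00200/0.0119 = 0.169.

16.9%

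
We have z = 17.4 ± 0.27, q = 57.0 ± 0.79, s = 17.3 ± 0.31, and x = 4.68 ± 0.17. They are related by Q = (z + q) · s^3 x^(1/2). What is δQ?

48200

Let u = z + q = 74.4. δu = √(δz² + δq²) = √(0.0729 + 0.624) = 0.835, so δu/u = 0.0112.
Q is then a monomial in u, s, x:
δQ/Q = √((δu/u)² + (3·δs/s)² + (½·δx/x)²) = √(0.000126 + 0.00289 + 0.000330) = 0.0578
Q = 8.33e+05, so δQ = 0.0578 × 8.33e+05 = 48200.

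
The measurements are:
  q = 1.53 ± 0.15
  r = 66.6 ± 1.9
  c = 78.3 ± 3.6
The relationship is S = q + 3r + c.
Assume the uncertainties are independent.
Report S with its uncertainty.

280 ± 6.74

S is a linear combination, so absolute uncertainties add in quadrature:
  (δq)² = 0.0225;  (3·δr)² = 32.5;  (δc)² = 13.0
δS = √(45.5) = 6.74
S = 280.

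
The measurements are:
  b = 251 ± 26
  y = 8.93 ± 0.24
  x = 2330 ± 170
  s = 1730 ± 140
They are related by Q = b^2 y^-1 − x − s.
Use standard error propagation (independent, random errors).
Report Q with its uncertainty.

Let p = b^2·y^-1 = 7050. δp/p = √((2·δb/b)² + (-1·δy/y)²) = √(0.0429 + 0.000722) = 0.209, so δp = 1470.
Q = p − x − s: δQ = √(δp² + δx² + δs²) = √(2.17e+06 + 28900 + 19600) = 1490
Q = 2990.

2990 ± 1490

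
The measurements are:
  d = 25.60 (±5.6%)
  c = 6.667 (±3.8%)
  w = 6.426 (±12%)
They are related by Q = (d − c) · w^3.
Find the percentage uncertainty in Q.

Let u = d − c = 18.93. δu = √(δd² + δc²) = √(2.06 + 0.0642) = 1.46, so δu/u = 0.0769.
Q is then a monomial in u, w:
δQ/Q = √((δu/u)² + (3·δw/w)²) = √(0.00591 + 0.130) = 0.368

36.8%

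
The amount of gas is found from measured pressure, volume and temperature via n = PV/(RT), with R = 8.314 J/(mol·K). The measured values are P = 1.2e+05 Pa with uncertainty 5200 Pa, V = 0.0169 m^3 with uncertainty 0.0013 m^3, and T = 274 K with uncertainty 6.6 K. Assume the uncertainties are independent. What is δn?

Each factor contributes (exponent × relative error)² to (δn/n)²:
  (1·δP/P)² = (1×0.0433)² = 0.00188;  (1·δV/V)² = (1×0.0769)² = 0.00592;  (-1·δT/T)² = (-1×0.0241)² = 0.000580
δn/n = √(0.00838) = 0.0915
n = 0.890 mol, so δn = 0.0915 × 0.890 = 0.0815 mol.

0.0815 mol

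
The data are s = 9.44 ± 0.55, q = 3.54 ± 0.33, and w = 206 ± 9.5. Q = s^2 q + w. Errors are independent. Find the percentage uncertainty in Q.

Let p = s^2·q = 315. δp/p = √((2·δs/s)² + (1·δq/q)²) = √(0.0136 + 0.00869) = 0.149, so δp = 47.1.
Q = p + w: δQ = √(δp² + δw²) = √(2220 + 90.2) = 48.0
Q = 521, so δQ/Q = 48.0/521 = 0.0921.

9.21%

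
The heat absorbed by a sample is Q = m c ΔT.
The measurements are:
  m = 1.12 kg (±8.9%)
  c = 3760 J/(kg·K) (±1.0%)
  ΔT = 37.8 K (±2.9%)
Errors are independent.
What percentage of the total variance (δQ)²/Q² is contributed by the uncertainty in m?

(δQ/Q)² = (1·δm/m)² + (1·δc/c)² + (1·δΔT/ΔT)²
  m term: (1×0.0890)² = 0.00792
  c term: (1×0.0100)² = 0.000100
  ΔT term: (1×0.0290)² = 0.000841
Total = 0.00886. Share from m = 0.00792/0.00886 = 0.894.

89.4%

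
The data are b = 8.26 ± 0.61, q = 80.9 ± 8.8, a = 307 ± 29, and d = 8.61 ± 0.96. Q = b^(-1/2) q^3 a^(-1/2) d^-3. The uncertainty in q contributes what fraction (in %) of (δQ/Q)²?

48.0%

(δQ/Q)² = (−½·δb/b)² + (3·δq/q)² + (−½·δa/a)² + (-3·δd/d)²
  b term: (-0.5×0.0738)² = 0.00136
  q term: (3×0.109)² = 0.106
  a term: (-0.5×0.0945)² = 0.00223
  d term: (-3×0.111)² = 0.112
Total = 0.222. Share from q = 0.106/0.222 = 0.480.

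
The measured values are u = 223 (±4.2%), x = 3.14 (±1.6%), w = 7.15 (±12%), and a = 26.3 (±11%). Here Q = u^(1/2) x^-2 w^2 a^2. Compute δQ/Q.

0.328

For a monomial Q ∝ u^(1/2), x^-2, w^2, a^2, fractional errors add in quadrature:
  (½·δu/u)² = (0.5×0.0420)² = 0.000441;  (-2·δx/x)² = (-2×0.0160)² = 0.00102;  (2·δw/w)² = (2×0.120)² = 0.0576;  (2·δa/a)² = (2×0.110)² = 0.0484
δQ/Q = √(0.107) = 0.328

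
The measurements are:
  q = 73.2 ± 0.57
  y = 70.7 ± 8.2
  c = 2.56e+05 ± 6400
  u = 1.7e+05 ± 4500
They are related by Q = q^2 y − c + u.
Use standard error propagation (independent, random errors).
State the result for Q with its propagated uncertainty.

(2.93 ± 0.450) × 10^5

Let p = q^2·y = 3.79e+05. δp/p = √((2·δq/q)² + (1·δy/y)²) = √(0.000243 + 0.0135) = 0.117, so δp = 44300.
Q = p − c + u: δQ = √(δp² + δc² + δu²) = √(1.97e+09 + 4.1e+07 + 2.02e+07) = 45000
Q = 2.93e+05.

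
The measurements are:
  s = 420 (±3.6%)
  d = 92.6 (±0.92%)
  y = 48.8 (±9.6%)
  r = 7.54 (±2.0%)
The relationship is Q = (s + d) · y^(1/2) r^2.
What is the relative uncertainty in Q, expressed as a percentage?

6.91%

Let u = s + d = 513. δu = √(δs² + δd²) = √(229 + 0.726) = 15.1, so δu/u = 0.0295.
Q is then a monomial in u, y, r:
δQ/Q = √((δu/u)² + (½·δy/y)² + (2·δr/r)²) = √(0.000873 + 0.00230 + 0.00160) = 0.0691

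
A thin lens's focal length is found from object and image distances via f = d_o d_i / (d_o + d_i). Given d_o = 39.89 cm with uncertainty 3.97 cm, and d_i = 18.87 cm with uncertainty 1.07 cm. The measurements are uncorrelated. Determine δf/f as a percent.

5.00%

∂f/∂d_o = (d_i/(d_o+d_i))² = 0.103;  ∂f/∂d_i = (d_o/(d_o+d_i))² = 0.461
δf = √((∂f/∂d_o · δd_o)² + (∂f/∂d_i · δd_i)²) = √(0.168 + 0.243) = 0.641 cm
f = 12.81 cm, so δf/f = 0.641/12.81 = 0.0500.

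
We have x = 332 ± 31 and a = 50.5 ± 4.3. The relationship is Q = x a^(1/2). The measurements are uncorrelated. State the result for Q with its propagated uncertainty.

Each factor contributes (exponent × relative error)² to (δQ/Q)²:
  (1·δx/x)² = (1×0.0934)² = 0.00872;  (½·δa/a)² = (0.5×0.0851)² = 0.00181
δQ/Q = √(0.0105) = 0.103
Q = 2360, so δQ = 0.103 × 2360 = 242.

2360 ± 242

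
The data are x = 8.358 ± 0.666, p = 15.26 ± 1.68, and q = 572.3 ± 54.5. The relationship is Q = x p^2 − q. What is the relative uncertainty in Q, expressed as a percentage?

33.4%

Let w = x·p^2 = 1946. δw/w = √((1·δx/x)² + (2·δp/p)²) = √(0.00635 + 0.0485) = 0.234, so δw = 456.
Q = w − q: δQ = √(δw² + δq²) = √(2.08e+05 + 2970) = 459
Q = 1374, so δQ/Q = 459/1374 = 0.334.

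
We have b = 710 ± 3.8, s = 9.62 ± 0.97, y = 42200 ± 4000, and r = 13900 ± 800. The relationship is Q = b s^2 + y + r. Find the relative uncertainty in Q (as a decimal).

Let p = b·s^2 = 65700. δp/p = √((1·δb/b)² + (2·δs/s)²) = √(2.86e-05 + 0.0407) = 0.202, so δp = 13300.
Q = p + y + r: δQ = √(δp² + δy² + δr²) = √(1.76e+08 + 1.6e+07 + 6.4e+05) = 13900
Q = 1.22e+05, so δQ/Q = 13900/1.22e+05 = 0.114.

0.114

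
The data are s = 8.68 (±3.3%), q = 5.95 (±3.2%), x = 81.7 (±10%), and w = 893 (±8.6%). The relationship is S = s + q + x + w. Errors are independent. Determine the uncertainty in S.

77.2

Sums and differences: (δS)² = Σ (cᵢ δxᵢ)².
  (δs)² = 0.0820;  (δq)² = 0.0363;  (δx)² = 66.7;  (δw)² = 5900
δS = √(5960) = 77.2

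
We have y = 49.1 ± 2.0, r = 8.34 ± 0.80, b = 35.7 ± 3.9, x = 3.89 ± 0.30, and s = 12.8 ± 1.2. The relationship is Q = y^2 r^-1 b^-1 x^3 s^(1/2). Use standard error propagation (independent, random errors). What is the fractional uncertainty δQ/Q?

Each factor contributes (exponent × relative error)² to (δQ/Q)²:
  (2·δy/y)² = (2×0.0407)² = 0.00664;  (-1·δr/r)² = (-1×0.0959)² = 0.00920;  (-1·δb/b)² = (-1×0.109)² = 0.0119;  (3·δx/x)² = (3×0.0771)² = 0.0535;  (½·δs/s)² = (0.5×0.0937)² = 0.00220
δQ/Q = √(0.0835) = 0.289

0.289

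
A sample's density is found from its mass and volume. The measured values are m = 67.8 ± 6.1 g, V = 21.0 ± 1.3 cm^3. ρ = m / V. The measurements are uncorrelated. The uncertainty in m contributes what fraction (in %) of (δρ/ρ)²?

(δρ/ρ)² = (1·δm/m)² + (-1·δV/V)²
  m term: (1×0.0900)² = 0.00809
  V term: (-1×0.0619)² = 0.00383
Total = 0.0119. Share from m = 0.00809/0.0119 = 0.679.

67.9%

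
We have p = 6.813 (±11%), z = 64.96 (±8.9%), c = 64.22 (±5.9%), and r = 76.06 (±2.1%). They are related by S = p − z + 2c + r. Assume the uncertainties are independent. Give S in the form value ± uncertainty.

146.4 ± 9.69

For a sum/difference, combine absolute errors in quadrature:
  (δp)² = 0.562;  (δz)² = 33.4;  (2·δc)² = 57.4;  (δr)² = 2.55
δS = √(94.0) = 9.69
S = 146.4.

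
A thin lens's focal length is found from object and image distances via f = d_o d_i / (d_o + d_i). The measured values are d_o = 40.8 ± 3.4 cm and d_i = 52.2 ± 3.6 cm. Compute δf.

1.28 cm

∂f/∂d_o = (d_i/(d_o+d_i))² = 0.315;  ∂f/∂d_i = (d_o/(d_o+d_i))² = 0.192
δf = √((∂f/∂d_o · δd_o)² + (∂f/∂d_i · δd_i)²) = √(1.15 + 0.480) = 1.28 cm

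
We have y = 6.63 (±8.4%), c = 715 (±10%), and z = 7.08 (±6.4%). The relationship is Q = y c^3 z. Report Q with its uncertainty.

Q is a product of powers, so relative uncertainties combine in quadrature:
  (1·δy/y)² = (1×0.0840)² = 0.00706;  (3·δc/c)² = (3×0.100)² = 0.0900;  (1·δz/z)² = (1×0.0640)² = 0.00410
δQ/Q = √(0.101) = 0.318
Q = 1.72e+10, so δQ = 0.318 × 1.72e+10 = 5.46e+09.

(1.72 ± 0.546) × 10^10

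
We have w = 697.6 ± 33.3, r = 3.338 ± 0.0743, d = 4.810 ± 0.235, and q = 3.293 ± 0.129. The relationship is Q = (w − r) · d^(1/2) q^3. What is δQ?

Let u = w − r = 694.3. δu = √(δw² + δr²) = √(1110 + 0.00552) = 33.3, so δu/u = 0.0480.
Q is then a monomial in u, d, q:
δQ/Q = √((δu/u)² + (½·δd/d)² + (3·δq/q)²) = √(0.00230 + 0.000597 + 0.0138) = 0.129
Q = 54370, so δQ = 0.129 × 54370 = 7030.

7030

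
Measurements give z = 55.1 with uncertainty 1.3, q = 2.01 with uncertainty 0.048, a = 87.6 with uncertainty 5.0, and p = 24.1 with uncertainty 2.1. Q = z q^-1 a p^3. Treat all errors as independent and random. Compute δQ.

9.06e+06

For a monomial Q ∝ z, q^-1, a, p^3, fractional errors add in quadrature:
  (1·δz/z)² = (1×0.0236)² = 0.000557;  (-1·δq/q)² = (-1×0.0239)² = 0.000570;  (1·δa/a)² = (1×0.0571)² = 0.00326;  (3·δp/p)² = (3×0.0871)² = 0.0683
δQ/Q = √(0.0727) = 0.270
Q = 3.36e+07, so δQ = 0.270 × 3.36e+07 = 9.06e+06.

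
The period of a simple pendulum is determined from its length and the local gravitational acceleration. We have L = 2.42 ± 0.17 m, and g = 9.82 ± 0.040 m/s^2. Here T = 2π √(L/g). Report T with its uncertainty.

3.12 ± 0.110 s

T is a product of powers, so relative uncertainties combine in quadrature:
  (½·δL/L)² = (0.5×0.0702)² = 0.00123;  (−½·δg/g)² = (-0.5×0.00407)² = 4.15e-06
δT/T = √(0.00124) = 0.0352
T = 3.12 s, so δT = 0.0352 × 3.12 = 0.110 s.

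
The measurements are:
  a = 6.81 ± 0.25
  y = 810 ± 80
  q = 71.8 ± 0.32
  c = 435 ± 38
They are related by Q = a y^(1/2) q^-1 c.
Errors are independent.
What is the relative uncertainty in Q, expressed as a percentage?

10.7%

Since Q is a product/quotient, work with relative uncertainties:
  (1·δa/a)² = (1×0.0367)² = 0.00135;  (½·δy/y)² = (0.5×0.0988)² = 0.00244;  (-1·δq/q)² = (-1×0.00446)² = 1.99e-05;  (1·δc/c)² = (1×0.0874)² = 0.00763
δQ/Q = √(0.0114) = 0.107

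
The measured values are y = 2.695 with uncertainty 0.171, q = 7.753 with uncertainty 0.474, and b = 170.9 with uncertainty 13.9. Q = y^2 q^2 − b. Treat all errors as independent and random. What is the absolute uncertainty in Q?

Let p = y^2·q^2 = 436.6. δp/p = √((2·δy/y)² + (2·δq/q)²) = √(0.0161 + 0.0150) = 0.176, so δp = 76.9.
Q = p − b: δQ = √(δp² + δb²) = √(5920 + 193) = 78.2

78.2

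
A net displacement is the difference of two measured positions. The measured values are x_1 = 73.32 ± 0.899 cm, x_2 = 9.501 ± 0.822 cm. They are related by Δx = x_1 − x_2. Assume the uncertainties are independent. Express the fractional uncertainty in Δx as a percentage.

Each term contributes (cᵢ δxᵢ)² to (δΔx)²:
  (δx_1)² = 0.808;  (δx_2)² = 0.676
δΔx = √(1.48) = 1.22 cm
Δx = 63.82 cm, so δΔx/Δx = 1.22/63.82 = 0.0191.

1.91%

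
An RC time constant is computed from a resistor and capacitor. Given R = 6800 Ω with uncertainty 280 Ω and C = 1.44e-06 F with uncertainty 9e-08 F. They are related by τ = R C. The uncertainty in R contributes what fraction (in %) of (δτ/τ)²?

(δτ/τ)² = (1·δR/R)² + (1·δC/C)²
  R term: (1×0.0412)² = 0.00170
  C term: (1×0.0625)² = 0.00391
Total = 0.00560. Share from R = 0.00170/0.00560 = 0.303.

30.3%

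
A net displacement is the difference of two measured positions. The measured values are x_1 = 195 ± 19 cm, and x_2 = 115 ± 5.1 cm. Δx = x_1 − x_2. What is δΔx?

For a sum/difference, combine absolute errors in quadrature:
  (δx_1)² = 361;  (δx_2)² = 26.0
δΔx = √(387) = 19.7 cm

19.7 cm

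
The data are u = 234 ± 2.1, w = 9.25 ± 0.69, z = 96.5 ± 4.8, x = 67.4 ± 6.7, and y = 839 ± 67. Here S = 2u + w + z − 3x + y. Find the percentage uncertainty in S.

5.80%

S is a linear combination, so absolute uncertainties add in quadrature:
  (2·δu)² = 17.6;  (δw)² = 0.476;  (δz)² = 23.0;  (3·δx)² = 404;  (δy)² = 4490
δS = √(4930) = 70.2
S = 1210, so δS/S = 70.2/1210 = 0.0580.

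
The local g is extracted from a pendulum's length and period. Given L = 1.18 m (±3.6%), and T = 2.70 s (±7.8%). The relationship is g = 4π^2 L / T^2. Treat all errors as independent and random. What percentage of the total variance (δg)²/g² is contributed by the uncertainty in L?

(δg/g)² = (1·δL/L)² + (-2·δT/T)²
  L term: (1×0.0360)² = 0.00130
  T term: (-2×0.0780)² = 0.0243
Total = 0.0256. Share from L = 0.00130/0.0256 = 0.0506.

5.06%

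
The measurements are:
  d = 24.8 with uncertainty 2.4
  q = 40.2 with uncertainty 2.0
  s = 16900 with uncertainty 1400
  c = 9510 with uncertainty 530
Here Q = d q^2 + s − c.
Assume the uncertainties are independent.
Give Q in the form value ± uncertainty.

Let p = d·q^2 = 40100. δp/p = √((1·δd/d)² + (2·δq/q)²) = √(0.00937 + 0.00990) = 0.139, so δp = 5560.
Q = p + s − c: δQ = √(δp² + δs² + δc²) = √(3.09e+07 + 1.96e+06 + 2.81e+05) = 5760
Q = 47500.

47500 ± 5760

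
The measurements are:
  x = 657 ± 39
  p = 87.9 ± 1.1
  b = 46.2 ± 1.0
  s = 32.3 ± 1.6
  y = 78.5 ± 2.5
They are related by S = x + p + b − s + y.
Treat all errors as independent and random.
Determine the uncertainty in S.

Absolute uncertainties add in quadrature for a linear combination:
  (δx)² = 1520;  (δp)² = 1.21;  (δb)² = 1.00;  (δs)² = 2.56;  (δy)² = 6.25
δS = √(1530) = 39.1

39.1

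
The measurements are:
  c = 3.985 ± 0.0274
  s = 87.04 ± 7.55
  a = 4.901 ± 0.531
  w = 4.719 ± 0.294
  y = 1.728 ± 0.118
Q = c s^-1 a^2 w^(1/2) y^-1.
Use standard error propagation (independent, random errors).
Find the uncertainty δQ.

0.339

Since Q is a product/quotient, work with relative uncertainties:
  (1·δc/c)² = (1×0.00688)² = 4.73e-05;  (-1·δs/s)² = (-1×0.0867)² = 0.00752;  (2·δa/a)² = (2×0.108)² = 0.0470;  (½·δw/w)² = (0.5×0.0623)² = 0.000970;  (-1·δy/y)² = (-1×0.0683)² = 0.00466
δQ/Q = √(0.0602) = 0.245
Q = 1.382, so δQ = 0.245 × 1.382 = 0.339.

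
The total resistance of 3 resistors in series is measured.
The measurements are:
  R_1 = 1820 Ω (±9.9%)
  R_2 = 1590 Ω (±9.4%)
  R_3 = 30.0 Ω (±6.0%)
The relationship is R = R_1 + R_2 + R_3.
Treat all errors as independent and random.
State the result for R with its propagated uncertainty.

R is a linear combination, so absolute uncertainties add in quadrature:
  (δR_1)² = 32500;  (δR_2)² = 22300;  (δR_3)² = 3.24
δR = √(54800) = 234 Ω
R = 3440 Ω.

3440 ± 234 Ω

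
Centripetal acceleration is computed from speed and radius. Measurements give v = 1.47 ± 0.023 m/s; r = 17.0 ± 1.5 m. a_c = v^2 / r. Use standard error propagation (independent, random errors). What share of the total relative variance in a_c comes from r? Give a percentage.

88.8%

(δa_c/a_c)² = (2·δv/v)² + (-1·δr/r)²
  v term: (2×0.0156)² = 0.000979
  r term: (-1×0.0882)² = 0.00779
Total = 0.00876. Share from r = 0.00779/0.00876 = 0.888.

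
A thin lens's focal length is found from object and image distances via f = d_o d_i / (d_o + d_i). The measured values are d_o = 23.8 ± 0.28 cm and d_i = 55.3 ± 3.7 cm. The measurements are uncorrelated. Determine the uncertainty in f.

0.362 cm

∂f/∂d_o = (d_i/(d_o+d_i))² = 0.489;  ∂f/∂d_i = (d_o/(d_o+d_i))² = 0.0905
δf = √((∂f/∂d_o · δd_o)² + (∂f/∂d_i · δd_i)²) = √(0.0187 + 0.112) = 0.362 cm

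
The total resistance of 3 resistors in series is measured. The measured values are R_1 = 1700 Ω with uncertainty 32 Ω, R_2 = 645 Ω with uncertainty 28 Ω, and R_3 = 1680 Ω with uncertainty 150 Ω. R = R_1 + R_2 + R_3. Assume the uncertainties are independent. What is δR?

156 Ω

Each term contributes (cᵢ δxᵢ)² to (δR)²:
  (δR_1)² = 1020;  (δR_2)² = 784;  (δR_3)² = 22500
δR = √(24300) = 156 Ω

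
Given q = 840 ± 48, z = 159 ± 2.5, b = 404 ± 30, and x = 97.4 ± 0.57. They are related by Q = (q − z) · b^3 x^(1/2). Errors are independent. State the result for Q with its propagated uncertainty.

(4.43 ± 1.04) × 10^11

Let u = q − z = 681. δu = √(δq² + δz²) = √(2300 + 6.25) = 48.1, so δu/u = 0.0706.
Q is then a monomial in u, b, x:
δQ/Q = √((δu/u)² + (3·δb/b)² + (½·δx/x)²) = √(0.00498 + 0.0496 + 8.56e-06) = 0.234
Q = 4.43e+11, so δQ = 0.234 × 4.43e+11 = 1.04e+11.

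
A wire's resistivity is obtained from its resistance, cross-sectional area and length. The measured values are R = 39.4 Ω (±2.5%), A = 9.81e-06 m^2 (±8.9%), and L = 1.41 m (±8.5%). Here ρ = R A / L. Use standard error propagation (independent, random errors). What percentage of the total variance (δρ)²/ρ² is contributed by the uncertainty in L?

(δρ/ρ)² = (1·δR/R)² + (1·δA/A)² + (-1·δL/L)²
  R term: (1×0.0250)² = 0.000625
  A term: (1×0.0890)² = 0.00792
  L term: (-1×0.0850)² = 0.00723
Total = 0.0158. Share from L = 0.00723/0.0158 = 0.458.

45.8%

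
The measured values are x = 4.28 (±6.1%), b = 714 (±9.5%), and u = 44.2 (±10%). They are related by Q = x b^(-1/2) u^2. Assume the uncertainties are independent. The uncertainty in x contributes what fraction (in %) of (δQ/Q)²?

8.09%

(δQ/Q)² = (1·δx/x)² + (−½·δb/b)² + (2·δu/u)²
  x term: (1×0.0610)² = 0.00372
  b term: (-0.5×0.0950)² = 0.00226
  u term: (2×0.100)² = 0.0400
Total = 0.0460. Share from x = 0.00372/0.0460 = 0.0809.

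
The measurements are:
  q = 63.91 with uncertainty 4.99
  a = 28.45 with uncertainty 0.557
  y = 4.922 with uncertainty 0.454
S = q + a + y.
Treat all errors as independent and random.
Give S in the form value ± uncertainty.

97.28 ± 5.04

Each term contributes (cᵢ δxᵢ)² to (δS)²:
  (δq)² = 24.9;  (δa)² = 0.310;  (δy)² = 0.206
δS = √(25.4) = 5.04
S = 97.28.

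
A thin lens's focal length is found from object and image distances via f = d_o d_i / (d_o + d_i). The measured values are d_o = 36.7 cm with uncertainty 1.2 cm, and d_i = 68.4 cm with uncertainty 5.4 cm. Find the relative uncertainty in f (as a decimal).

∂f/∂d_o = (d_i/(d_o+d_i))² = 0.424;  ∂f/∂d_i = (d_o/(d_o+d_i))² = 0.122
δf = √((∂f/∂d_o · δd_o)² + (∂f/∂d_i · δd_i)²) = √(0.258 + 0.434) = 0.832 cm
f = 23.9 cm, so δf/f = 0.832/23.9 = 0.0348.

0.0348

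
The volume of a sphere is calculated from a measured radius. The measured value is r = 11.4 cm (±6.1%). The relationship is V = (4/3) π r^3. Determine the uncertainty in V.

1140 cm^3

V ∝ r^3, so δV/V = |3| · δr/r = 3 × 0.0610 = 0.183.
V = 6210 cm^3, so δV = 0.183 × 6210 = 1140 cm^3.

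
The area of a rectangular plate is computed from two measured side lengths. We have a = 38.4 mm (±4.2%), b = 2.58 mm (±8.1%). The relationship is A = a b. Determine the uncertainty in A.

For a monomial A ∝ a, b, fractional errors add in quadrature:
  (1·δa/a)² = (1×0.0420)² = 0.00176;  (1·δb/b)² = (1×0.0810)² = 0.00656
δA/A = √(0.00833) = 0.0912
A = 99.1 mm^2, so δA = 0.0912 × 99.1 = 9.04 mm^2.

9.04 mm^2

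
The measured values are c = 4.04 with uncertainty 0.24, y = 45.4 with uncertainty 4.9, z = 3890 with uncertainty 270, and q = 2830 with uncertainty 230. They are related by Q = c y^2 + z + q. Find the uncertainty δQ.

1900

Let p = c·y^2 = 8330. δp/p = √((1·δc/c)² + (2·δy/y)²) = √(0.00353 + 0.0466) = 0.224, so δp = 1860.
Q = p + z + q: δQ = √(δp² + δz² + δq²) = √(3.48e+06 + 72900 + 52900) = 1900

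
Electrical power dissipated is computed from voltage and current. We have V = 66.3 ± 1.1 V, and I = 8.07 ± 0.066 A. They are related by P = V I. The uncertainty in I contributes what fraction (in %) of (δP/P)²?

19.5%

(δP/P)² = (1·δV/V)² + (1·δI/I)²
  V term: (1×0.0166)² = 0.000275
  I term: (1×0.00818)² = 6.69e-05
Total = 0.000342. Share from I = 6.69e-05/0.000342 = 0.195.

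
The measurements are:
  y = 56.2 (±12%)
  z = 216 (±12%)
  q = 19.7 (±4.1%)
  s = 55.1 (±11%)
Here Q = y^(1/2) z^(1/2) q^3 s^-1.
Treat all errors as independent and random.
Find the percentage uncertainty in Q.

18.6%

Since Q is a product/quotient, work with relative uncertainties:
  (½·δy/y)² = (0.5×0.120)² = 0.00360;  (½·δz/z)² = (0.5×0.120)² = 0.00360;  (3·δq/q)² = (3×0.0410)² = 0.0151;  (-1·δs/s)² = (-1×0.110)² = 0.0121
δQ/Q = √(0.0344) = 0.186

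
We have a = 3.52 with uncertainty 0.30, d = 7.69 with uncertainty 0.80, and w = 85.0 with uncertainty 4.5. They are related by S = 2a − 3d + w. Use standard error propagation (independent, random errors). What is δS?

5.14

Each term contributes (cᵢ δxᵢ)² to (δS)²:
  (2·δa)² = 0.360;  (3·δd)² = 5.76;  (δw)² = 20.2
δS = √(26.4) = 5.14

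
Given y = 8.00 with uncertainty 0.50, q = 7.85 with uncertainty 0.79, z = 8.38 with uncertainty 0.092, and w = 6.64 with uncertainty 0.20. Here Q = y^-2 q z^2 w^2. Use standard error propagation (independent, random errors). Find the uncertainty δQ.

65.6

Relative error in a monomial: (δQ/Q)² = Σ (nᵢ · δxᵢ/xᵢ)².
  (-2·δy/y)² = (-2×0.0625)² = 0.0156;  (1·δq/q)² = (1×0.101)² = 0.0101;  (2·δz/z)² = (2×0.0110)² = 0.000482;  (2·δw/w)² = (2×0.0301)² = 0.00363
δQ/Q = √(0.0299) = 0.173
Q = 380, so δQ = 0.173 × 380 = 65.6.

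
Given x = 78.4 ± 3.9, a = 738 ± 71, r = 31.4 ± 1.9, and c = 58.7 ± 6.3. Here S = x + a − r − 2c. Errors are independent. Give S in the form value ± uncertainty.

Absolute uncertainties add in quadrature for a linear combination:
  (δx)² = 15.2;  (δa)² = 5040;  (δr)² = 3.61;  (2·δc)² = 159
δS = √(5220) = 72.2
S = 668.

668 ± 72.2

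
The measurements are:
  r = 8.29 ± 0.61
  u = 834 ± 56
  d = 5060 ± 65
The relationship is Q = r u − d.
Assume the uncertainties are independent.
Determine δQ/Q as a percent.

37.3%

Let p = r·u = 6910. δp/p = √((1·δr/r)² + (1·δu/u)²) = √(0.00541 + 0.00451) = 0.0996, so δp = 689.
Q = p − d: δQ = √(δp² + δd²) = √(4.74e+05 + 4220) = 692
Q = 1850, so δQ/Q = 692/1850 = 0.373.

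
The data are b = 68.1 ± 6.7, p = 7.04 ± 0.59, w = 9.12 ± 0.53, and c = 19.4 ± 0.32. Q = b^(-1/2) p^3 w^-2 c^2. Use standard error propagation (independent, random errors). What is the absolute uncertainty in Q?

Relative error in a monomial: (δQ/Q)² = Σ (nᵢ · δxᵢ/xᵢ)².
  (−½·δb/b)² = (-0.5×0.0984)² = 0.00242;  (3·δp/p)² = (3×0.0838)² = 0.0632;  (-2·δw/w)² = (-2×0.0581)² = 0.0135;  (2·δc/c)² = (2×0.0165)² = 0.00109
δQ/Q = √(0.0802) = 0.283
Q = 191, so δQ = 0.283 × 191 = 54.2.

54.2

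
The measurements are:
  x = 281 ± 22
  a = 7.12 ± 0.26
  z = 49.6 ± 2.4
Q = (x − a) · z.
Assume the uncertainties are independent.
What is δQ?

Let u = x − a = 274. δu = √(δx² + δa²) = √(484 + 0.0676) = 22.0, so δu/u = 0.0803.
Q is then a monomial in u, z:
δQ/Q = √((δu/u)² + (1·δz/z)²) = √(0.00645 + 0.00234) = 0.0938
Q = 13600, so δQ = 0.0938 × 13600 = 1270.

1270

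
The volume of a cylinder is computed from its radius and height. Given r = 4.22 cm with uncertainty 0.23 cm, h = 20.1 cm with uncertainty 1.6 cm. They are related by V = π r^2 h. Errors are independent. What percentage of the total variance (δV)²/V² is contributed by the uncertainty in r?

65.2%

(δV/V)² = (2·δr/r)² + (1·δh/h)²
  r term: (2×0.0545)² = 0.0119
  h term: (1×0.0796)² = 0.00634
Total = 0.0182. Share from r = 0.0119/0.0182 = 0.652.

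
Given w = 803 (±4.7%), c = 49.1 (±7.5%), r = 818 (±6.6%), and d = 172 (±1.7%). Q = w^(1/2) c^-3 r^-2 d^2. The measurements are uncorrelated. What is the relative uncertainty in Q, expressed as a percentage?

26.4%

Since Q is a product/quotient, work with relative uncertainties:
  (½·δw/w)² = (0.5×0.0470)² = 0.000552;  (-3·δc/c)² = (-3×0.0750)² = 0.0506;  (-2·δr/r)² = (-2×0.0660)² = 0.0174;  (2·δd/d)² = (2×0.0170)² = 0.00116
δQ/Q = √(0.0698) = 0.264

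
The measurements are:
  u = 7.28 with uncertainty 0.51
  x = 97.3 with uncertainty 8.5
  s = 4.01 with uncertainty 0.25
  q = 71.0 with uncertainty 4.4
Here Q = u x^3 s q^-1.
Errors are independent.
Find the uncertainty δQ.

Relative error in a monomial: (δQ/Q)² = Σ (nᵢ · δxᵢ/xᵢ)².
  (1·δu/u)² = (1×0.0701)² = 0.00491;  (3·δx/x)² = (3×0.0874)² = 0.0687;  (1·δs/s)² = (1×0.0623)² = 0.00389;  (-1·δq/q)² = (-1×0.0620)² = 0.00384
δQ/Q = √(0.0813) = 0.285
Q = 3.79e+05, so δQ = 0.285 × 3.79e+05 = 1.08e+05.

1.08e+05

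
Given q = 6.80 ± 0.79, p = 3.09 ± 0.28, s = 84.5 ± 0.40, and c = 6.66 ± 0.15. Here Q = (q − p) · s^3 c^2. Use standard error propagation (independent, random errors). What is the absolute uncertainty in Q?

2.29e+07

Let u = q − p = 3.71. δu = √(δq² + δp²) = √(0.624 + 0.0784) = 0.838, so δu/u = 0.226.
Q is then a monomial in u, s, c:
δQ/Q = √((δu/u)² + (3·δs/s)² + (2·δc/c)²) = √(0.0510 + 0.000202 + 0.00203) = 0.231
Q = 9.93e+07, so δQ = 0.231 × 9.93e+07 = 2.29e+07.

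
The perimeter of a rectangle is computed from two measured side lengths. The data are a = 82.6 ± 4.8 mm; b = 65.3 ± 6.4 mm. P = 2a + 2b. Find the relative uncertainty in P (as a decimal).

P is a linear combination, so absolute uncertainties add in quadrature:
  (2·δa)² = 92.2;  (2·δb)² = 164
δP = √(256) = 16.0 mm
P = 296 mm, so δP/P = 16.0/296 = 0.0541.

0.0541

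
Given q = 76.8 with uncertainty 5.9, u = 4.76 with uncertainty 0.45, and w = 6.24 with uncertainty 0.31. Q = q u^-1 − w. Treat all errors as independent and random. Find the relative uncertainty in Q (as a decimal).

0.201

Let p = q·u^-1 = 16.1. δp/p = √((1·δq/q)² + (-1·δu/u)²) = √(0.00590 + 0.00894) = 0.122, so δp = 1.97.
Q = p − w: δQ = √(δp² + δw²) = √(3.86 + 0.0961) = 1.99
Q = 9.89, so δQ/Q = 1.99/9.89 = 0.201.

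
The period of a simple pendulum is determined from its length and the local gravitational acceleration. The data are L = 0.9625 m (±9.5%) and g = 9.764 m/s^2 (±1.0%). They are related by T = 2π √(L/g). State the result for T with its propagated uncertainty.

Relative error in a monomial: (δT/T)² = Σ (nᵢ · δxᵢ/xᵢ)².
  (½·δL/L)² = (0.5×0.0950)² = 0.00226;  (−½·δg/g)² = (-0.5×0.0100)² = 2.5e-05
δT/T = √(0.00228) = 0.0478
T = 1.973 s, so δT = 0.0478 × 1.973 = 0.0942 s.

1.973 ± 0.0942 s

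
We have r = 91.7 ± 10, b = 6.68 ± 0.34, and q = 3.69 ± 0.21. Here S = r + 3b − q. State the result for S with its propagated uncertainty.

108 ± 10.1

Absolute uncertainties add in quadrature for a linear combination:
  (δr)² = 100;  (3·δb)² = 1.04;  (δq)² = 0.0441
δS = √(101) = 10.1
S = 108.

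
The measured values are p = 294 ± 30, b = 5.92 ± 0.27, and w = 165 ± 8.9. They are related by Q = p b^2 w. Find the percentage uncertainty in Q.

Relative error in a monomial: (δQ/Q)² = Σ (nᵢ · δxᵢ/xᵢ)².
  (1·δp/p)² = (1×0.102)² = 0.0104;  (2·δb/b)² = (2×0.0456)² = 0.00832;  (1·δw/w)² = (1×0.0539)² = 0.00291
δQ/Q = √(0.0216) = 0.147

14.7%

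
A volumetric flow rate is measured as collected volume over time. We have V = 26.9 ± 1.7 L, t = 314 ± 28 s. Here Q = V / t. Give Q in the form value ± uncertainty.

Products/powers → add relative errors in quadrature, weighted by exponent:
  (1·δV/V)² = (1×0.0632)² = 0.00399;  (-1·δt/t)² = (-1×0.0892)² = 0.00795
δQ/Q = √(0.0119) = 0.109
Q = 0.0857 L/s, so δQ = 0.109 × 0.0857 = 0.00936 L/s.

0.0857 ± 0.00936 L/s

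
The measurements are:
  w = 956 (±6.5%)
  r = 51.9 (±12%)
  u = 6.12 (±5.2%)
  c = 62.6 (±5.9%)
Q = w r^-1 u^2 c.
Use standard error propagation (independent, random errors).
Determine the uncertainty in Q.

Relative error in a monomial: (δQ/Q)² = Σ (nᵢ · δxᵢ/xᵢ)².
  (1·δw/w)² = (1×0.0650)² = 0.00423;  (-1·δr/r)² = (-1×0.120)² = 0.0144;  (2·δu/u)² = (2×0.0520)² = 0.0108;  (1·δc/c)² = (1×0.0590)² = 0.00348
δQ/Q = √(0.0329) = 0.181
Q = 43200, so δQ = 0.181 × 43200 = 7840.

7840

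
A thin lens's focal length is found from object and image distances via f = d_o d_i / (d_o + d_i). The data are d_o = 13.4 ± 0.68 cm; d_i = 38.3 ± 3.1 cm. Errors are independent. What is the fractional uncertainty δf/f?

0.0431

∂f/∂d_o = (d_i/(d_o+d_i))² = 0.549;  ∂f/∂d_i = (d_o/(d_o+d_i))² = 0.0672
δf = √((∂f/∂d_o · δd_o)² + (∂f/∂d_i · δd_i)²) = √(0.139 + 0.0434) = 0.427 cm
f = 9.93 cm, so δf/f = 0.427/9.93 = 0.0431.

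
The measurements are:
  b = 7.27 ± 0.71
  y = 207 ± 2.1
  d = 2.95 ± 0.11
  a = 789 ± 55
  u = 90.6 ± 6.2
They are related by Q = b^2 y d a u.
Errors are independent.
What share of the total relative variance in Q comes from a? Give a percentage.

9.88%

(δQ/Q)² = (2·δb/b)² + (1·δy/y)² + (1·δd/d)² + (1·δa/a)² + (1·δu/u)²
  b term: (2×0.0977)² = 0.0382
  y term: (1×0.0101)² = 0.000103
  d term: (1×0.0373)² = 0.00139
  a term: (1×0.0697)² = 0.00486
  u term: (1×0.0684)² = 0.00468
Total = 0.0492. Share from a = 0.00486/0.0492 = 0.0988.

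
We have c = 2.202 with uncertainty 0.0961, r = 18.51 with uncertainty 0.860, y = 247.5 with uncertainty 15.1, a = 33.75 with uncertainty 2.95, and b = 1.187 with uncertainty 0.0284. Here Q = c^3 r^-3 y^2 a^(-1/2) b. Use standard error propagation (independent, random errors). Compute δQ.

4.89

Relative error in a monomial: (δQ/Q)² = Σ (nᵢ · δxᵢ/xᵢ)².
  (3·δc/c)² = (3×0.0436)² = 0.0171;  (-3·δr/r)² = (-3×0.0465)² = 0.0194;  (2·δy/y)² = (2×0.0610)² = 0.0149;  (−½·δa/a)² = (-0.5×0.0874)² = 0.00191;  (1·δb/b)² = (1×0.0239)² = 0.000572
δQ/Q = √(0.0539) = 0.232
Q = 21.07, so δQ = 0.232 × 21.07 = 4.89.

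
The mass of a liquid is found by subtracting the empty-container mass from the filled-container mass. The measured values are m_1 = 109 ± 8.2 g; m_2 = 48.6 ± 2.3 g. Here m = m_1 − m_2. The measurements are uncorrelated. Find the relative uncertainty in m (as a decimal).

Absolute uncertainties add in quadrature for a linear combination:
  (δm_1)² = 67.2;  (δm_2)² = 5.29
δm = √(72.5) = 8.52 g
m = 60.4 g, so δm/m = 8.52/60.4 = 0.141.

0.141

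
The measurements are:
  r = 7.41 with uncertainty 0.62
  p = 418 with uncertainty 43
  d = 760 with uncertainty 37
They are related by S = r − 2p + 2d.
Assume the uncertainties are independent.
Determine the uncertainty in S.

113

Each term contributes (cᵢ δxᵢ)² to (δS)²:
  (δr)² = 0.384;  (2·δp)² = 7400;  (2·δd)² = 5480
δS = √(12900) = 113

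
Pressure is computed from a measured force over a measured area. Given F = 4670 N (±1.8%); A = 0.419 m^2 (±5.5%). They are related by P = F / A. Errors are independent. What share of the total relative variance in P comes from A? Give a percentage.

(δP/P)² = (1·δF/F)² + (-1·δA/A)²
  F term: (1×0.0180)² = 0.000324
  A term: (-1×0.0550)² = 0.00302
Total = 0.00335. Share from A = 0.00302/0.00335 = 0.903.

90.3%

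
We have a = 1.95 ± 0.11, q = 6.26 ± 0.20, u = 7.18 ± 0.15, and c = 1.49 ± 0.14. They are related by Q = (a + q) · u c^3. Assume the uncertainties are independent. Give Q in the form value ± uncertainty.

195 ± 55.4

Let w = a + q = 8.21. δw = √(δa² + δq²) = √(0.0121 + 0.0400) = 0.228, so δw/w = 0.0278.
Q is then a monomial in w, u, c:
δQ/Q = √((δw/w)² + (1·δu/u)² + (3·δc/c)²) = √(0.000773 + 0.000436 + 0.0795) = 0.284
Q = 195, so δQ = 0.284 × 195 = 55.4.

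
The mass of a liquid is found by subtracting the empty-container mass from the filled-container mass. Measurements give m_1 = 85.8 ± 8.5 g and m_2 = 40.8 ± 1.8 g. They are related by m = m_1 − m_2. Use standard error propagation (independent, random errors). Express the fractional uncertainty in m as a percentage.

19.3%

For a sum/difference, combine absolute errors in quadrature:
  (δm_1)² = 72.2;  (δm_2)² = 3.24
δm = √(75.5) = 8.69 g
m = 45.0 g, so δm/m = 8.69/45.0 = 0.193.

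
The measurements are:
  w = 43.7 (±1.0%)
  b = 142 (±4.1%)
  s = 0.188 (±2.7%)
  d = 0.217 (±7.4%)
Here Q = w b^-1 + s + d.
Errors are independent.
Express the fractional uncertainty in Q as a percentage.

2.98%

Let p = w·b^-1 = 0.308. δp/p = √((1·δw/w)² + (-1·δb/b)²) = √(0.000100 + 0.00168) = 0.0422, so δp = 0.0130.
Q = p + s + d: δQ = √(δp² + δs² + δd²) = √(0.000169 + 2.58e-05 + 0.000258) = 0.0213
Q = 0.713, so δQ/Q = 0.0213/0.713 = 0.0298.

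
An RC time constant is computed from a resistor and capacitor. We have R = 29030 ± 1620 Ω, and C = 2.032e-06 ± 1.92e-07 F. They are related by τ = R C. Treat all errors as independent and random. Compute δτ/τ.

0.110

Since τ is a product/quotient, work with relative uncertainties:
  (1·δR/R)² = (1×0.0558)² = 0.00311;  (1·δC/C)² = (1×0.0945)² = 0.00893
δτ/τ = √(0.0120) = 0.110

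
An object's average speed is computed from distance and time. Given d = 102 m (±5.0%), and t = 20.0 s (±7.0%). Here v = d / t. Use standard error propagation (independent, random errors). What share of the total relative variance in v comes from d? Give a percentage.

(δv/v)² = (1·δd/d)² + (-1·δt/t)²
  d term: (1×0.0500)² = 0.00250
  t term: (-1×0.0700)² = 0.00490
Total = 0.00740. Share from d = 0.00250/0.00740 = 0.338.

33.8%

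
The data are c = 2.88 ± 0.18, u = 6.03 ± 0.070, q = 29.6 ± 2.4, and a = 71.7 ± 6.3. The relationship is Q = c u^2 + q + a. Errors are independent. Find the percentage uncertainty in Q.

4.71%

Let p = c·u^2 = 105. δp/p = √((1·δc/c)² + (2·δu/u)²) = √(0.00391 + 0.000539) = 0.0667, so δp = 6.98.
Q = p + q + a: δQ = √(δp² + δq² + δa²) = √(48.7 + 5.76 + 39.7) = 9.71
Q = 206, so δQ/Q = 9.71/206 = 0.0471.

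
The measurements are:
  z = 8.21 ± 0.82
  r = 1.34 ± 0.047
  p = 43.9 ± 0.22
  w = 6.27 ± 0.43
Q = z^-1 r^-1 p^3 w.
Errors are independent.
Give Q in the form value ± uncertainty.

48200 ± 6120

Q is a product of powers, so relative uncertainties combine in quadrature:
  (-1·δz/z)² = (-1×0.0999)² = 0.00998;  (-1·δr/r)² = (-1×0.0351)² = 0.00123;  (3·δp/p)² = (3×0.00501)² = 0.000226;  (1·δw/w)² = (1×0.0686)² = 0.00470
δQ/Q = √(0.0161) = 0.127
Q = 48200, so δQ = 0.127 × 48200 = 6120.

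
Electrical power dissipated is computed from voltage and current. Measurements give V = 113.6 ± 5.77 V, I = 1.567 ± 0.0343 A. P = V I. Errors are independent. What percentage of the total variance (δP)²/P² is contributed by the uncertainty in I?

15.7%

(δP/P)² = (1·δV/V)² + (1·δI/I)²
  V term: (1×0.0508)² = 0.00258
  I term: (1×0.0219)² = 0.000479
Total = 0.00306. Share from I = 0.000479/0.00306 = 0.157.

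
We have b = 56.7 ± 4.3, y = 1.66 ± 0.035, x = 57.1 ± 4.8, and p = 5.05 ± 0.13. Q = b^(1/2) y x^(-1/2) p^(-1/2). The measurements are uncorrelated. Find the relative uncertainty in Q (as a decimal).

0.0618

Products/powers → add relative errors in quadrature, weighted by exponent:
  (½·δb/b)² = (0.5×0.0758)² = 0.00144;  (1·δy/y)² = (1×0.0211)² = 0.000445;  (−½·δx/x)² = (-0.5×0.0841)² = 0.00177;  (−½·δp/p)² = (-0.5×0.0257)² = 0.000166
δQ/Q = √(0.00381) = 0.0618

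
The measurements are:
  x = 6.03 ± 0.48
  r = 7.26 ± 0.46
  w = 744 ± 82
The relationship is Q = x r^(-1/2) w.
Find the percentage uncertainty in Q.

Relative error in a monomial: (δQ/Q)² = Σ (nᵢ · δxᵢ/xᵢ)².
  (1·δx/x)² = (1×0.0796)² = 0.00634;  (−½·δr/r)² = (-0.5×0.0634)² = 0.00100;  (1·δw/w)² = (1×0.110)² = 0.0121
δQ/Q = √(0.0195) = 0.140

14.0%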